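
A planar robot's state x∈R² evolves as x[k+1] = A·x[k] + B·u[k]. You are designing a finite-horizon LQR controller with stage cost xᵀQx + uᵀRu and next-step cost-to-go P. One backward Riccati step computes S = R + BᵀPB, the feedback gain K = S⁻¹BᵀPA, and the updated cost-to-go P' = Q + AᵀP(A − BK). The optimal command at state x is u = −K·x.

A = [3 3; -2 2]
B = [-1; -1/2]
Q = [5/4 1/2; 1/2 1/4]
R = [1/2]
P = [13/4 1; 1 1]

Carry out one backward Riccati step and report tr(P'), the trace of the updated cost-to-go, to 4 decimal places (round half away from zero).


BᵀP = [-3.7500 -1.5000]
S = R + BᵀPB = [1/2] + [4.5000] = [5.0000]
BᵀPA = [-8.2500 -14.2500]
K = S⁻¹·BᵀPA = [-1.6500 -2.8500]
A−BK = [1.3500 0.1500; -2.8250 0.5750]
AᵀP(A−BK) = [7.6375 1.7375; 1.7375 4.6375]
P' = Q + AᵀP(A−BK) = [8.8875 2.2375; 2.2375 4.8875]
tr(P') = 13.7750

13.7750


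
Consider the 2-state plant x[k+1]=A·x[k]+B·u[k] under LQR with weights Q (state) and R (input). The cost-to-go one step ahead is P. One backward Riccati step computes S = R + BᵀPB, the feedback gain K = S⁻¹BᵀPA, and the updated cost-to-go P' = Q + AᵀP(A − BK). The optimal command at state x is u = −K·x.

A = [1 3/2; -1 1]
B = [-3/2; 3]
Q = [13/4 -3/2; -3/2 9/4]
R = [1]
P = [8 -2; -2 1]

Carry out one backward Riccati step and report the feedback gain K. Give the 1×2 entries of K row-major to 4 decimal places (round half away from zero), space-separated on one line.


BᵀP = [-18.0000 6.0000]
S = R + BᵀPB = [1] + [45.0000] = [46.0000]
BᵀPA = [-24.0000 -21.0000]
K = S⁻¹·BᵀPA = [-0.5217 -0.4565]
A−BK = [0.2174 0.8152; 0.5652 2.3696]
AᵀP(A−BK) = [0.4783 1.0435; 1.0435 3.4130]
P' = Q + AᵀP(A−BK) = [3.7283 -0.4565; -0.4565 5.6630]
tr(P') = 9.3913

-0.5217 -0.4565


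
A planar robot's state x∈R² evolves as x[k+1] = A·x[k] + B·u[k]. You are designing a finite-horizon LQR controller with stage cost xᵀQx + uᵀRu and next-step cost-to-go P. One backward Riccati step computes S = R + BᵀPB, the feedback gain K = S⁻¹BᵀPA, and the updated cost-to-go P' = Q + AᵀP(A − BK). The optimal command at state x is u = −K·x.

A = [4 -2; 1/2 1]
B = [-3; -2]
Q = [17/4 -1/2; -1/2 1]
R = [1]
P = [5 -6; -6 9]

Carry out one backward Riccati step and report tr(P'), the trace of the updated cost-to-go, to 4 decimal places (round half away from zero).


98.5000

BᵀP = [-3.0000 0.0000]
S = R + BᵀPB = [1] + [9.0000] = [10.0000]
BᵀPA = [-12.0000 6.0000]
K = S⁻¹·BᵀPA = [-1.2000 0.6000]
A−BK = [0.4000 -0.2000; -1.9000 2.2000]
AᵀP(A−BK) = [43.8500 -46.3000; -46.3000 49.4000]
P' = Q + AᵀP(A−BK) = [48.1000 -46.8000; -46.8000 50.4000]
tr(P') = 98.5000


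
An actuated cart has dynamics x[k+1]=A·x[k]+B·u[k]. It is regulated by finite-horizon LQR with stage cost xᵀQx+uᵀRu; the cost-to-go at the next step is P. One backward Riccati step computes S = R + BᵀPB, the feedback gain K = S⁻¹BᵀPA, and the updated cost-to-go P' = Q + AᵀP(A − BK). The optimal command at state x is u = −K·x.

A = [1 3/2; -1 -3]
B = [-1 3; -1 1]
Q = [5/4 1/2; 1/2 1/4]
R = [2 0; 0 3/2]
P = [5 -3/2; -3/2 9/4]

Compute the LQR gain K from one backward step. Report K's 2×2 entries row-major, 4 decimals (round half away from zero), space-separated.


0.5569 1.5138 0.5538 1.1077

BᵀP = [-3.5000 -0.7500; 13.5000 -2.2500]
S = R + BᵀPB = [2 0; 0 3/2] + [4.2500 -11.2500; -11.2500 38.2500] = [6.2500 -11.2500; -11.2500 39.7500]
BᵀPA = [-2.7500 -3.0000; 15.7500 27.0000]
K = S⁻¹·BᵀPA = [0.5569 1.5138; 0.5538 1.1077]
A−BK = [-0.1046 -0.3092; -0.9969 -2.5938]
AᵀP(A−BK) = [3.0585 7.7169; 7.7169 19.6338]
P' = Q + AᵀP(A−BK) = [4.3085 8.2169; 8.2169 19.8838]
tr(P') = 24.1923


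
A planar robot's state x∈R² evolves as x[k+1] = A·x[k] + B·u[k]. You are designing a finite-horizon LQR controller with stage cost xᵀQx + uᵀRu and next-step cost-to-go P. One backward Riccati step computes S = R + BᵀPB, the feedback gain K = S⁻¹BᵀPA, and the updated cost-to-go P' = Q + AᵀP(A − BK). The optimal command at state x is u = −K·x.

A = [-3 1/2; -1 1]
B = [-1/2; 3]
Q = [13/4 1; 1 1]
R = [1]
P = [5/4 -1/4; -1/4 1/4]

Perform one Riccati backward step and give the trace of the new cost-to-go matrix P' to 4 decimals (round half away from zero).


12.1051

BᵀP = [-1.3750 0.8750]
S = R + BᵀPB = [1] + [3.3125] = [4.3125]
BᵀPA = [3.2500 0.1875]
K = S⁻¹·BᵀPA = [0.7536 0.0435]
A−BK = [-2.6232 0.5217; -3.2609 0.8696]
AᵀP(A−BK) = [7.5507 -1.3913; -1.3913 0.3043]
P' = Q + AᵀP(A−BK) = [10.8007 -0.3913; -0.3913 1.3043]
tr(P') = 12.1051


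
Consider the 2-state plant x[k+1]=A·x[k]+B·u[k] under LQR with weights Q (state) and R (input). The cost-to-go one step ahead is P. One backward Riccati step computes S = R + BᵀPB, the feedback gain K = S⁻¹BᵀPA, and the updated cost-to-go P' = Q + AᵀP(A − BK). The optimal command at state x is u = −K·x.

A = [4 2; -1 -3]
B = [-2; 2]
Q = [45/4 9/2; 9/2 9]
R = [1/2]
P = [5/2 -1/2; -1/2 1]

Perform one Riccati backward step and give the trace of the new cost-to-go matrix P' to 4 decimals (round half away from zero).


27.0068

BᵀP = [-6.0000 3.0000]
S = R + BᵀPB = [1/2] + [18.0000] = [18.5000]
BᵀPA = [-27.0000 -21.0000]
K = S⁻¹·BᵀPA = [-1.4595 -1.1351]
A−BK = [1.0811 -0.2703; 1.9189 -0.7297]
AᵀP(A−BK) = [5.5946 -0.6486; -0.6486 1.1622]
P' = Q + AᵀP(A−BK) = [16.8446 3.8514; 3.8514 10.1622]
tr(P') = 27.0068


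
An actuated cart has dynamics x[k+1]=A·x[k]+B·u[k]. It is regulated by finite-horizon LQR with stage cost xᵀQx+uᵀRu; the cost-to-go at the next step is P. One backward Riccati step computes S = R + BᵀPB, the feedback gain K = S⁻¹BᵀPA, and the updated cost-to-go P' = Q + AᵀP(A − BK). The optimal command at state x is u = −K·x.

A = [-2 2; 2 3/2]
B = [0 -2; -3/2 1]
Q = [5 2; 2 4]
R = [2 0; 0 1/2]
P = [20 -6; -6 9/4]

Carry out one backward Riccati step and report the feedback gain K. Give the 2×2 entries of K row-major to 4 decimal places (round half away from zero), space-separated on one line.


BᵀP = [9.0000 -3.3750; -46.0000 14.2500]
S = R + BᵀPB = [2 0; 0 1/2] + [5.0625 -21.3750; -21.3750 106.2500] = [7.0625 -21.3750; -21.3750 106.7500]
BᵀPA = [-24.7500 12.9375; 120.5000 -70.6250]
K = S⁻¹·BᵀPA = [-0.2235 -0.4327; 1.0841 -0.7482]
A−BK = [0.1681 0.5035; 0.5807 1.5992]
AᵀP(A−BK) = [0.8400 0.2028; 0.2028 1.8165]
P' = Q + AᵀP(A−BK) = [5.8400 2.2028; 2.2028 5.8165]
tr(P') = 11.6565

-0.2235 -0.4327 1.0841 -0.7482


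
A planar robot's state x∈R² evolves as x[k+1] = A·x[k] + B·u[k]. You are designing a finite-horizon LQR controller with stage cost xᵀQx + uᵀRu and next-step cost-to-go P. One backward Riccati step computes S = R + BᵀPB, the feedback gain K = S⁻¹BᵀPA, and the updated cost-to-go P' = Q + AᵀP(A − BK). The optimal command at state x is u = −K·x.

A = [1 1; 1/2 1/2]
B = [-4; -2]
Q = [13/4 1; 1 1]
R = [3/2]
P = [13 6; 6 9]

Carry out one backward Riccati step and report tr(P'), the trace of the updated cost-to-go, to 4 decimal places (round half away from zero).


BᵀP = [-64.0000 -42.0000]
S = R + BᵀPB = [3/2] + [340.0000] = [341.5000]
BᵀPA = [-85.0000 -85.0000]
K = S⁻¹·BᵀPA = [-0.2489 -0.2489]
A−BK = [0.0044 0.0044; 0.0022 0.0022]
AᵀP(A−BK) = [0.0933 0.0933; 0.0933 0.0933]
P' = Q + AᵀP(A−BK) = [3.3433 1.0933; 1.0933 1.0933]
tr(P') = 4.4367

4.4367


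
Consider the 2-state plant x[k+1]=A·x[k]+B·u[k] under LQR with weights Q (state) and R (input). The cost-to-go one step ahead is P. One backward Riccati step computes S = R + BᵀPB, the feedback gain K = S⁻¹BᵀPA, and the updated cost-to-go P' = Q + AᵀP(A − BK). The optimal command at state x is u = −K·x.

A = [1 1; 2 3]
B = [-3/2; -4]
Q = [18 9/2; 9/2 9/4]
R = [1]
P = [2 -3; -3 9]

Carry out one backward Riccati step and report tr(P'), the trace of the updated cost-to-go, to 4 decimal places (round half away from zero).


BᵀP = [9.0000 -31.5000]
S = R + BᵀPB = [1] + [112.5000] = [113.5000]
BᵀPA = [-54.0000 -85.5000]
K = S⁻¹·BᵀPA = [-0.4758 -0.7533]
A−BK = [0.2863 -0.1300; 0.0969 -0.0132]
AᵀP(A−BK) = [0.3084 0.3216; 0.3216 0.5925]
P' = Q + AᵀP(A−BK) = [18.3084 4.8216; 4.8216 2.8425]
tr(P') = 21.1509

21.1509


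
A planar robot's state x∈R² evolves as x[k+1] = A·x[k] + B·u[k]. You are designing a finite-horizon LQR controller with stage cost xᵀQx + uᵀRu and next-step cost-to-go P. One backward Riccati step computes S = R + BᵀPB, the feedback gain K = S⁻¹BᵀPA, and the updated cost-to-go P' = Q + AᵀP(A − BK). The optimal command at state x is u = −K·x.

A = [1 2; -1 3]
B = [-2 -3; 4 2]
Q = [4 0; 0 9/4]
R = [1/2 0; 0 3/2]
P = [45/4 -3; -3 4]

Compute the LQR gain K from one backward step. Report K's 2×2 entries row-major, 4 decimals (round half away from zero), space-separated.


-0.1424 1.4290 -0.2310 -1.5462

BᵀP = [-34.5000 22.0000; -39.7500 17.0000]
S = R + BᵀPB = [1/2 0; 0 3/2] + [157.0000 147.5000; 147.5000 153.2500] = [157.5000 147.5000; 147.5000 154.7500]
BᵀPA = [-56.5000 -3.0000; -56.7500 -28.5000]
K = S⁻¹·BᵀPA = [-0.1424 1.4290; -0.2310 -1.5462]
A−BK = [0.0223 0.2193; 0.0317 0.3765]
AᵀP(A−BK) = [0.0955 0.4905; 0.4905 5.2199]
P' = Q + AᵀP(A−BK) = [4.0955 0.4905; 0.4905 7.4699]
tr(P') = 11.5654


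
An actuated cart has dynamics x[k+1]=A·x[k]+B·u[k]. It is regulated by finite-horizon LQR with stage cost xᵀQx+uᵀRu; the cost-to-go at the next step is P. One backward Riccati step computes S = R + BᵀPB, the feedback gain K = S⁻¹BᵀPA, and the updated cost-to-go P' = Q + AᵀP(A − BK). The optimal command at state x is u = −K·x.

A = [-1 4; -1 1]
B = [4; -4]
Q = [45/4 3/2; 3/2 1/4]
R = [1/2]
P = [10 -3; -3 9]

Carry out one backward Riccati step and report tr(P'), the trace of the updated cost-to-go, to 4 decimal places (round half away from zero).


BᵀP = [52.0000 -48.0000]
S = R + BᵀPB = [1/2] + [400.0000] = [400.5000]
BᵀPA = [-4.0000 160.0000]
K = S⁻¹·BᵀPA = [-0.0100 0.3995]
A−BK = [-0.9600 2.4020; -1.0400 2.5980]
AᵀP(A−BK) = [12.9600 -32.4020; -32.4020 81.0799]
P' = Q + AᵀP(A−BK) = [24.2100 -30.9020; -30.9020 81.3299]
tr(P') = 105.5400

105.5400


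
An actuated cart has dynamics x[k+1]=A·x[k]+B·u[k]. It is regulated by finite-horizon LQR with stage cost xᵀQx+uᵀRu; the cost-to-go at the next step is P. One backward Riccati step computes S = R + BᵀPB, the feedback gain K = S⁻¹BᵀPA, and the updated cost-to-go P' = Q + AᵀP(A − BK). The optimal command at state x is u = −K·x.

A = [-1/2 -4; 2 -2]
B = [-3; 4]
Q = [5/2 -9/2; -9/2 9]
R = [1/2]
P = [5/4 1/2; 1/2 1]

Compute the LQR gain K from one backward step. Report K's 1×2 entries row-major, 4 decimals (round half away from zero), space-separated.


0.3730 0.1270

BᵀP = [-1.7500 2.5000]
S = R + BᵀPB = [1/2] + [15.2500] = [15.7500]
BᵀPA = [5.8750 2.0000]
K = S⁻¹·BᵀPA = [0.3730 0.1270]
A−BK = [0.6190 -3.6190; 0.5079 -2.5079]
AᵀP(A−BK) = [1.1210 -5.7460; -5.7460 31.7460]
P' = Q + AᵀP(A−BK) = [3.6210 -10.2460; -10.2460 40.7460]
tr(P') = 44.3671


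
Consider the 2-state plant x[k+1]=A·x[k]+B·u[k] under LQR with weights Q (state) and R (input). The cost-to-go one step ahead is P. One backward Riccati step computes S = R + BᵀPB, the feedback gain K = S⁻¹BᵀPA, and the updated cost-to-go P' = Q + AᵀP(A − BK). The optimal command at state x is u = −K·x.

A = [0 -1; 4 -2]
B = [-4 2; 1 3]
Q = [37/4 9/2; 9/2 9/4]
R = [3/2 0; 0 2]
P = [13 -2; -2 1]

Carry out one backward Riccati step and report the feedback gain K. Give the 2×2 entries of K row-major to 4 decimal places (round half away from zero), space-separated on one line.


0.4752 -0.0238 0.8845 -0.5109

BᵀP = [-54.0000 9.0000; 20.0000 -1.0000]
S = R + BᵀPB = [3/2 0; 0 2] + [225.0000 -81.0000; -81.0000 37.0000] = [226.5000 -81.0000; -81.0000 39.0000]
BᵀPA = [36.0000 36.0000; -4.0000 -18.0000]
K = S⁻¹·BᵀPA = [0.4752 -0.0238; 0.8845 -0.5109]
A−BK = [0.1320 -0.0733; 0.8713 -0.4436]
AᵀP(A−BK) = [2.4290 -1.1881; -1.1881 0.6594]
P' = Q + AᵀP(A−BK) = [11.6790 3.3119; 3.3119 2.9094]
tr(P') = 14.5884


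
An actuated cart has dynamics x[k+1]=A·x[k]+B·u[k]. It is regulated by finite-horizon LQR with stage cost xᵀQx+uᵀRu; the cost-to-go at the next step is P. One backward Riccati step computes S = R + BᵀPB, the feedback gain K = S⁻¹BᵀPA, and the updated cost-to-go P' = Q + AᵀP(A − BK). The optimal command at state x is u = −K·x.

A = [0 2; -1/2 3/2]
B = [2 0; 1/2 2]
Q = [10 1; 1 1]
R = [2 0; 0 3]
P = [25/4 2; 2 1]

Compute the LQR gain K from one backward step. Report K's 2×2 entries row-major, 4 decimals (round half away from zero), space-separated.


-0.0490 0.9964 -0.0799 0.2904

BᵀP = [13.5000 4.5000; 4.0000 2.0000]
S = R + BᵀPB = [2 0; 0 3] + [29.2500 9.0000; 9.0000 4.0000] = [31.2500 9.0000; 9.0000 7.0000]
BᵀPA = [-2.2500 33.7500; -1.0000 11.0000]
K = S⁻¹·BᵀPA = [-0.0490 0.9964; -0.0799 0.2904]
A−BK = [0.0980 0.0073; -0.3158 0.4211]
AᵀP(A−BK) = [0.0599 -0.2178; -0.2178 2.4283]
P' = Q + AᵀP(A−BK) = [10.0599 0.7822; 0.7822 3.4283]
tr(P') = 13.4882


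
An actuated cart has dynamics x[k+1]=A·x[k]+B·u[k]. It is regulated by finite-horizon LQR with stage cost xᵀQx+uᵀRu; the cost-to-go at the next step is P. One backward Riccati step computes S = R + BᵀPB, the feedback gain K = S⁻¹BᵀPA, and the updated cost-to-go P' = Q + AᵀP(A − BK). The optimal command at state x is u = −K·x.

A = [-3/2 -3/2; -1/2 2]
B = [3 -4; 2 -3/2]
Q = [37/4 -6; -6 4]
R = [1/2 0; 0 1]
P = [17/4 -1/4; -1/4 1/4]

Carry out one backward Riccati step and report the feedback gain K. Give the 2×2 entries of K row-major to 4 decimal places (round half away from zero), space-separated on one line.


-0.2125 0.2079 0.2147 0.5453

BᵀP = [12.2500 -0.2500; -16.6250 0.6250]
S = R + BᵀPB = [1/2 0; 0 1] + [36.2500 -48.6250; -48.6250 65.5625] = [36.7500 -48.6250; -48.6250 66.5625]
BᵀPA = [-18.2500 -18.8750; 24.6250 26.1875]
K = S⁻¹·BᵀPA = [-0.2125 0.2079; 0.2147 0.5453]
A−BK = [-0.0036 0.0575; 0.2470 2.4022]
AᵀP(A−BK) = [0.0844 0.2411; 0.2411 1.7065]
P' = Q + AᵀP(A−BK) = [9.3344 -5.7589; -5.7589 5.7065]
tr(P') = 15.0410


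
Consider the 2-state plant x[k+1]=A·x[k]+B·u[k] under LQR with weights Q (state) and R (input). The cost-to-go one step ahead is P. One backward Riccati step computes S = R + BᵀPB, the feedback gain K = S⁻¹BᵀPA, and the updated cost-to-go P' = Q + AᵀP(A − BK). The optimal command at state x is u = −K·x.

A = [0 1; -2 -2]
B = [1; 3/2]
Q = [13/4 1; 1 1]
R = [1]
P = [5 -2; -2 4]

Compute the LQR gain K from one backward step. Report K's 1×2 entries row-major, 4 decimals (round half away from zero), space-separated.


-0.8889 -0.6667

BᵀP = [2.0000 4.0000]
S = R + BᵀPB = [1] + [8.0000] = [9.0000]
BᵀPA = [-8.0000 -6.0000]
K = S⁻¹·BᵀPA = [-0.8889 -0.6667]
A−BK = [0.8889 1.6667; -0.6667 -1.0000]
AᵀP(A−BK) = [8.8889 14.6667; 14.6667 25.0000]
P' = Q + AᵀP(A−BK) = [12.1389 15.6667; 15.6667 26.0000]
tr(P') = 38.1389


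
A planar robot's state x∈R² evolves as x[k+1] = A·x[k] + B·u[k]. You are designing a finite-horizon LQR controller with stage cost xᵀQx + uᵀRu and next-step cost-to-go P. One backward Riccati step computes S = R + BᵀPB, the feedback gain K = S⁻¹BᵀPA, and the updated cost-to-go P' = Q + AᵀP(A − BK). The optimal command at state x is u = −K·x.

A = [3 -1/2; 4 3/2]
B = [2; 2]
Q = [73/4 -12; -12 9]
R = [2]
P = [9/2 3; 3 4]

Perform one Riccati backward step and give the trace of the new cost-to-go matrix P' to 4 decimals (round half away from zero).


36.3208

BᵀP = [15.0000 14.0000]
S = R + BᵀPB = [2] + [58.0000] = [60.0000]
BᵀPA = [101.0000 13.5000]
K = S⁻¹·BᵀPA = [1.6833 0.2250]
A−BK = [-0.3667 -0.9500; 0.6333 1.0500]
AᵀP(A−BK) = [6.4833 2.0250; 2.0250 2.5875]
P' = Q + AᵀP(A−BK) = [24.7333 -9.9750; -9.9750 11.5875]
tr(P') = 36.3208


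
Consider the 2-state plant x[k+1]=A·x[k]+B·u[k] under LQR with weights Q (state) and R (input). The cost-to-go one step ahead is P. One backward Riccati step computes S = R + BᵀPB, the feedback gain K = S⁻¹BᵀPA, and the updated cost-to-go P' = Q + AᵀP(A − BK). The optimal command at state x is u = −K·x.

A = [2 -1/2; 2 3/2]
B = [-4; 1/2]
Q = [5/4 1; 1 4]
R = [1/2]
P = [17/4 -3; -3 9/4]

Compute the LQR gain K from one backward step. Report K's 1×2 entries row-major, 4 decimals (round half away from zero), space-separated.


BᵀP = [-18.5000 13.1250]
S = R + BᵀPB = [1/2] + [80.5625] = [81.0625]
BᵀPA = [-10.7500 28.9375]
K = S⁻¹·BᵀPA = [-0.1326 0.3570]
A−BK = [1.4695 0.9279; 2.0663 1.3215]
AᵀP(A−BK) = [0.5744 0.3375; 0.3375 0.2950]
P' = Q + AᵀP(A−BK) = [1.8244 1.3375; 1.3375 4.2950]
tr(P') = 6.1194

-0.1326 0.3570


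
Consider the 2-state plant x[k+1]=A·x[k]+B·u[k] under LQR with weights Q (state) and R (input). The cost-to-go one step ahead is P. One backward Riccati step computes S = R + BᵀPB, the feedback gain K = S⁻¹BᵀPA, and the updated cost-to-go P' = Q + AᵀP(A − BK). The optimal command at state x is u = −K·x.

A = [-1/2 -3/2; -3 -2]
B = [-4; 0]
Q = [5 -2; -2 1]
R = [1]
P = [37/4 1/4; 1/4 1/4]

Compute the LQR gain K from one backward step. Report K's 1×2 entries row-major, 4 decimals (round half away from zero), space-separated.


BᵀP = [-37.0000 -1.0000]
S = R + BᵀPB = [1] + [148.0000] = [149.0000]
BᵀPA = [21.5000 57.5000]
K = S⁻¹·BᵀPA = [0.1443 0.3859]
A−BK = [0.0772 0.0436; -3.0000 -2.0000]
AᵀP(A−BK) = [2.2102 1.5155; 1.5155 1.1229]
P' = Q + AᵀP(A−BK) = [7.2102 -0.4845; -0.4845 2.1229]
tr(P') = 9.3331

0.1443 0.3859


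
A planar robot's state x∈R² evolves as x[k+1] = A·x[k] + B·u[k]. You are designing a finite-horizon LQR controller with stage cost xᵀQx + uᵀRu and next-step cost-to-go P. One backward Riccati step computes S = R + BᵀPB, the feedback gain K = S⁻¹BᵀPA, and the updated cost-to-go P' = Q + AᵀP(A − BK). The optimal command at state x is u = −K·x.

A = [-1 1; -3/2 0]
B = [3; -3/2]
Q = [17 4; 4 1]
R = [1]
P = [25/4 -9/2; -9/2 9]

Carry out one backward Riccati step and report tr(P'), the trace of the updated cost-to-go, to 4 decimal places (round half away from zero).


BᵀP = [25.5000 -27.0000]
S = R + BᵀPB = [1] + [117.0000] = [118.0000]
BᵀPA = [15.0000 25.5000]
K = S⁻¹·BᵀPA = [0.1271 0.2161]
A−BK = [-1.3814 0.3517; -1.3093 0.3242]
AᵀP(A−BK) = [11.0932 -2.7415; -2.7415 0.7394]
P' = Q + AᵀP(A−BK) = [28.0932 1.2585; 1.2585 1.7394]
tr(P') = 29.8326

29.8326


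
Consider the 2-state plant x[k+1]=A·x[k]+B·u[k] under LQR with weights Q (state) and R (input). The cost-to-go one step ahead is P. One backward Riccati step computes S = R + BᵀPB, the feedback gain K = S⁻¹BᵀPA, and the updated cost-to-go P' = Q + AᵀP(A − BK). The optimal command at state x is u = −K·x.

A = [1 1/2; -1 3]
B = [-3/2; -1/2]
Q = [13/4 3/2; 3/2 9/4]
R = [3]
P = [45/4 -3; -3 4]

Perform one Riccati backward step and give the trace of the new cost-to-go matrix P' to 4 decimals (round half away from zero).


43.6839

BᵀP = [-15.3750 2.5000]
S = R + BᵀPB = [3] + [21.8125] = [24.8125]
BᵀPA = [-17.8750 -0.1875]
K = S⁻¹·BᵀPA = [-0.7204 -0.0076]
A−BK = [-0.0806 0.4887; -1.3602 2.9962]
AᵀP(A−BK) = [8.3728 -14.0101; -14.0101 29.8111]
P' = Q + AᵀP(A−BK) = [11.6228 -12.5101; -12.5101 32.0611]
tr(P') = 43.6839


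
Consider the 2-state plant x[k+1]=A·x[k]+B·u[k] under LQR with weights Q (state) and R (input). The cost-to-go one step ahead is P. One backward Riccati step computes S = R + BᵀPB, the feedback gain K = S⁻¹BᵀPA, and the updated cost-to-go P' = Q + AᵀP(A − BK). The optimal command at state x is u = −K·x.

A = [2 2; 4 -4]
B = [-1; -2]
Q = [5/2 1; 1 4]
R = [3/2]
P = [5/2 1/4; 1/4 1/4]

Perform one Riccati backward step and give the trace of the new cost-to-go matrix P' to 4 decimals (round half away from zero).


BᵀP = [-3.0000 -0.7500]
S = R + BᵀPB = [3/2] + [4.5000] = [6.0000]
BᵀPA = [-9.0000 -3.0000]
K = S⁻¹·BᵀPA = [-1.5000 -0.5000]
A−BK = [0.5000 1.5000; 1.0000 -5.0000]
AᵀP(A−BK) = [4.5000 1.5000; 1.5000 8.5000]
P' = Q + AᵀP(A−BK) = [7.0000 2.5000; 2.5000 12.5000]
tr(P') = 19.5000

19.5000


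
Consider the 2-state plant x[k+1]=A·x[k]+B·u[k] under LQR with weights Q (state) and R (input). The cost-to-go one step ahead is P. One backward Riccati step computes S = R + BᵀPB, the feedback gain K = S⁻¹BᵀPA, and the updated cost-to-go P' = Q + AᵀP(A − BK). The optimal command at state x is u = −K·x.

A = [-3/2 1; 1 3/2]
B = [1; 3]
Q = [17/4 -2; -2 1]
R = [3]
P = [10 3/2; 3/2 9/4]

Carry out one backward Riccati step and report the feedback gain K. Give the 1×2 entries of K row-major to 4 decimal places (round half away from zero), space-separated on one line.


BᵀP = [14.5000 8.2500]
S = R + BᵀPB = [3] + [39.2500] = [42.2500]
BᵀPA = [-13.5000 26.8750]
K = S⁻¹·BᵀPA = [-0.3195 0.6361]
A−BK = [-1.1805 0.3639; 1.9586 -0.4083]
AᵀP(A−BK) = [15.9364 -4.9127; -4.9127 2.4675]
P' = Q + AᵀP(A−BK) = [20.1864 -6.9127; -6.9127 3.4675]
tr(P') = 23.6538

-0.3195 0.6361


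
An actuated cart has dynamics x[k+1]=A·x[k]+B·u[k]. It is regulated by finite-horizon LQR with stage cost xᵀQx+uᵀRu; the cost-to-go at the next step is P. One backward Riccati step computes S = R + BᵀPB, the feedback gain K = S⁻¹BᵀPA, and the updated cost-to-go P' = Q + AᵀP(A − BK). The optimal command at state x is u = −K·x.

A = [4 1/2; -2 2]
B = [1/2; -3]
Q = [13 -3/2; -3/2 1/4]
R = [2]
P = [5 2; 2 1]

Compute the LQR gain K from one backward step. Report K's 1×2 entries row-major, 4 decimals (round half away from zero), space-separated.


-1.6000 -0.9200

BᵀP = [-3.5000 -2.0000]
S = R + BᵀPB = [2] + [4.2500] = [6.2500]
BᵀPA = [-10.0000 -5.7500]
K = S⁻¹·BᵀPA = [-1.6000 -0.9200]
A−BK = [4.8000 0.9600; -6.8000 -0.7600]
AᵀP(A−BK) = [36.0000 10.8000; 10.8000 3.9600]
P' = Q + AᵀP(A−BK) = [49.0000 9.3000; 9.3000 4.2100]
tr(P') = 53.2100


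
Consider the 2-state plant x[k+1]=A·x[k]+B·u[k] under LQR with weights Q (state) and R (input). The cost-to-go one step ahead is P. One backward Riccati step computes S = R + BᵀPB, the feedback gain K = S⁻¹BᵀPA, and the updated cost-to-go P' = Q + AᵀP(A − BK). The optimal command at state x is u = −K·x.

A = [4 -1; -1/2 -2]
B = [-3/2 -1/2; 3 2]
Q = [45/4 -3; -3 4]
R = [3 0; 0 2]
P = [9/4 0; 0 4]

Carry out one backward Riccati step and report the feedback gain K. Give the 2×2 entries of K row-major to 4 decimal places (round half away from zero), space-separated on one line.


BᵀP = [-3.3750 12.0000; -1.1250 8.0000]
S = R + BᵀPB = [3 0; 0 2] + [41.0625 25.6875; 25.6875 16.5625] = [44.0625 25.6875; 25.6875 18.5625]
BᵀPA = [-19.5000 -20.6250; -8.5000 -14.8750]
K = S⁻¹·BᵀPA = [-0.9087 -0.0047; 0.7995 -0.7948]
A−BK = [3.0368 -1.4045; 0.6269 -0.3962]
AᵀP(A−BK) = [26.0771 -11.8482; -11.8482 6.3298]
P' = Q + AᵀP(A−BK) = [37.3271 -14.8482; -14.8482 10.3298]
tr(P') = 47.6569

-0.9087 -0.0047 0.7995 -0.7948


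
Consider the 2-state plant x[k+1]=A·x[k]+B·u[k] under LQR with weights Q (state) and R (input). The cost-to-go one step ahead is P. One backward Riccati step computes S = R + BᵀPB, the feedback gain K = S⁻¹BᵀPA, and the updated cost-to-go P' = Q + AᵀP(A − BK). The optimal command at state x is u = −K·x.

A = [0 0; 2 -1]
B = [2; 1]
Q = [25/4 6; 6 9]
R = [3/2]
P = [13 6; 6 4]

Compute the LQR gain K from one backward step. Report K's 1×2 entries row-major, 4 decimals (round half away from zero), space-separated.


0.3926 -0.1963

BᵀP = [32.0000 16.0000]
S = R + BᵀPB = [3/2] + [80.0000] = [81.5000]
BᵀPA = [32.0000 -16.0000]
K = S⁻¹·BᵀPA = [0.3926 -0.1963]
A−BK = [-0.7853 0.3926; 1.6074 -0.8037]
AᵀP(A−BK) = [3.4356 -1.7178; -1.7178 0.8589]
P' = Q + AᵀP(A−BK) = [9.6856 4.2822; 4.2822 9.8589]
tr(P') = 19.5445


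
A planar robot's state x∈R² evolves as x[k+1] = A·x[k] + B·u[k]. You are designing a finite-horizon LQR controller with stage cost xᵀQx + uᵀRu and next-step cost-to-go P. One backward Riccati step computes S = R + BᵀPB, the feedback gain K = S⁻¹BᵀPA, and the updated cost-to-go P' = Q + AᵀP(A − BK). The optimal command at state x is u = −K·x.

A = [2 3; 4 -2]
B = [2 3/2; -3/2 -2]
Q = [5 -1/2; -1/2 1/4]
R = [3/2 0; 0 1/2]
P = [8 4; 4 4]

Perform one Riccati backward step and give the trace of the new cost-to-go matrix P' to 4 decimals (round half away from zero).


BᵀP = [10.0000 2.0000; 4.0000 -2.0000]
S = R + BᵀPB = [3/2 0; 0 1/2] + [17.0000 11.0000; 11.0000 10.0000] = [18.5000 11.0000; 11.0000 10.5000]
BᵀPA = [28.0000 26.0000; 0.0000 16.0000]
K = S⁻¹·BᵀPA = [4.0137 1.3242; -4.2048 0.1365]
A−BK = [0.2799 0.1468; 1.6109 0.2594]
AᵀP(A−BK) = [47.6177 10.9215; 10.9215 3.3857]
P' = Q + AᵀP(A−BK) = [52.6177 10.4215; 10.4215 3.6357]
tr(P') = 56.2534

56.2534


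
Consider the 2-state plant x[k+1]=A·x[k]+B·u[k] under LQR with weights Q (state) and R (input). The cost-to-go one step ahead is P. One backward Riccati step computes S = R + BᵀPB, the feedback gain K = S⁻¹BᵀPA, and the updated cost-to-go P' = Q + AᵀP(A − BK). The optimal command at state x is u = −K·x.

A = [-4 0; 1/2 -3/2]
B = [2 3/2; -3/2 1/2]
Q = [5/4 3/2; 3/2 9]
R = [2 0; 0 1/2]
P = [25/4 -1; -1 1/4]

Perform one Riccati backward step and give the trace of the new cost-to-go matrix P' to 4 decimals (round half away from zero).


12.9263

BᵀP = [14.0000 -2.3750; 8.8750 -1.3750]
S = R + BᵀPB = [2 0; 0 1/2] + [31.5625 19.8125; 19.8125 12.6250] = [33.5625 19.8125; 19.8125 13.1250]
BᵀPA = [-57.1875 3.5625; -36.1875 2.0625]
K = S⁻¹·BᵀPA = [-0.7008 0.1229; -1.6992 -0.0283]
A−BK = [-0.0495 -0.2032; 0.2983 -1.3015]
AᵀP(A−BK) = [2.4931 -0.1861; -0.1861 0.1832]
P' = Q + AᵀP(A−BK) = [3.7431 1.3139; 1.3139 9.1832]
tr(P') = 12.9263


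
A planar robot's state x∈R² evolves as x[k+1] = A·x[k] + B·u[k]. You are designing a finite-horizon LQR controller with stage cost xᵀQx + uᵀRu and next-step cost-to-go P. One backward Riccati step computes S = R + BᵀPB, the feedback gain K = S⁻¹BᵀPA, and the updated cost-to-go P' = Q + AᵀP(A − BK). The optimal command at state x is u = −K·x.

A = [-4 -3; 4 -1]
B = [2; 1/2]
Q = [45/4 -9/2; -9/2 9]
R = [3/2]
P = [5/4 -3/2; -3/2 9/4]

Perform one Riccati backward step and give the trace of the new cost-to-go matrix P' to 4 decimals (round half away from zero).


74.1923

BᵀP = [1.7500 -1.8750]
S = R + BᵀPB = [3/2] + [2.5625] = [4.0625]
BᵀPA = [-14.5000 -3.3750]
K = S⁻¹·BᵀPA = [-3.5692 -0.8308]
A−BK = [3.1385 -1.3385; 5.7846 -0.5846]
AᵀP(A−BK) = [52.2462 5.9538; 5.9538 1.6962]
P' = Q + AᵀP(A−BK) = [63.4962 1.4538; 1.4538 10.6962]
tr(P') = 74.1923


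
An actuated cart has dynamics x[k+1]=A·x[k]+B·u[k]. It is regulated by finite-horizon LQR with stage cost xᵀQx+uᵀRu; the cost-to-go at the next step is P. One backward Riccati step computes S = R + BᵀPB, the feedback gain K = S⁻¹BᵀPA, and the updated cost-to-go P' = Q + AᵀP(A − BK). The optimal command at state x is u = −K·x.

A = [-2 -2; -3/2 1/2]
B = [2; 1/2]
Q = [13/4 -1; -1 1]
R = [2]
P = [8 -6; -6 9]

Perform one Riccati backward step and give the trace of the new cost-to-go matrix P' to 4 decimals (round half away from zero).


BᵀP = [13.0000 -7.5000]
S = R + BᵀPB = [2] + [22.2500] = [24.2500]
BᵀPA = [-14.7500 -29.7500]
K = S⁻¹·BᵀPA = [-0.6082 -1.2268]
A−BK = [-0.7835 0.4536; -1.1959 1.1134]
AᵀP(A−BK) = [7.2784 -4.8454; -4.8454 9.7526]
P' = Q + AᵀP(A−BK) = [10.5284 -5.8454; -5.8454 10.7526]
tr(P') = 21.2809

21.2809


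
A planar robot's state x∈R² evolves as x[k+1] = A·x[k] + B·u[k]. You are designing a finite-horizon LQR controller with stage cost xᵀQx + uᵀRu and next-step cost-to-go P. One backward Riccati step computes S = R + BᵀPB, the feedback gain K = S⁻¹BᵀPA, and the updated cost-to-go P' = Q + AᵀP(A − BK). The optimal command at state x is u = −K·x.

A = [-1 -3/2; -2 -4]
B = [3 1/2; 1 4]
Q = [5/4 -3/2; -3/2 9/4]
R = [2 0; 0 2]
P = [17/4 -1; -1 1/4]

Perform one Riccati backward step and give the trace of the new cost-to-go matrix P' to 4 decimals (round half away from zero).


BᵀP = [11.7500 -2.7500; -1.8750 0.5000]
S = R + BᵀPB = [2 0; 0 2] + [32.5000 -5.1250; -5.1250 1.0625] = [34.5000 -5.1250; -5.1250 3.0625]
BᵀPA = [-6.2500 -6.6250; 0.8750 0.8125]
K = S⁻¹·BᵀPA = [-0.1846 -0.2031; -0.0232 -0.0746]
A−BK = [-0.4346 -0.8534; -1.7225 -3.4985]
AᵀP(A−BK) = [0.1165 0.1708; 0.1708 0.2775]
P' = Q + AᵀP(A−BK) = [1.3665 -1.3292; -1.3292 2.5275]
tr(P') = 3.8940

3.8940


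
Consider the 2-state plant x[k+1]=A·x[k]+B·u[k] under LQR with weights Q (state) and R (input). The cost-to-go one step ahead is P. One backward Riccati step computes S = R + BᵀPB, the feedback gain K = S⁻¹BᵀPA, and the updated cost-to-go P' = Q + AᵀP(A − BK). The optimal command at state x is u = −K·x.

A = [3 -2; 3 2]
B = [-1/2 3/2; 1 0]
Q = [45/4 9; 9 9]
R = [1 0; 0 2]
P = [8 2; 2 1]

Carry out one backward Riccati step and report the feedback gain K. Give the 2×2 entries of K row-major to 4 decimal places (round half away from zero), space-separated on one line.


0.4839 0.8387 2.3226 -0.7742

BᵀP = [-2.0000 0.0000; 12.0000 3.0000]
S = R + BᵀPB = [1 0; 0 2] + [1.0000 -3.0000; -3.0000 18.0000] = [2.0000 -3.0000; -3.0000 20.0000]
BᵀPA = [-6.0000 4.0000; 45.0000 -18.0000]
K = S⁻¹·BᵀPA = [0.4839 0.8387; 2.3226 -0.7742]
A−BK = [-0.2419 -0.4194; 2.5161 1.1613]
AᵀP(A−BK) = [15.3871 -2.1290; -2.1290 2.7097]
P' = Q + AᵀP(A−BK) = [26.6371 6.8710; 6.8710 11.7097]
tr(P') = 38.3468


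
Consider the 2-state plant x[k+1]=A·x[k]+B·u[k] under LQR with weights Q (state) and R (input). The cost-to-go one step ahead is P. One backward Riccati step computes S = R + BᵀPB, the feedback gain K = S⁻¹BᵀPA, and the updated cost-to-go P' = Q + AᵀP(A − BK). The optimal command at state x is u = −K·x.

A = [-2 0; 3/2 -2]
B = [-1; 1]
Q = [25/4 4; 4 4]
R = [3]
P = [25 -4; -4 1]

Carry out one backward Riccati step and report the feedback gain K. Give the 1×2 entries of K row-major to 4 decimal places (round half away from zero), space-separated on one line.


1.7703 -0.2703

BᵀP = [-29.0000 5.0000]
S = R + BᵀPB = [3] + [34.0000] = [37.0000]
BᵀPA = [65.5000 -10.0000]
K = S⁻¹·BᵀPA = [1.7703 -0.2703]
A−BK = [-0.2297 -0.2703; -0.2703 -1.7297]
AᵀP(A−BK) = [10.2973 -1.2973; -1.2973 1.2973]
P' = Q + AᵀP(A−BK) = [16.5473 2.7027; 2.7027 5.2973]
tr(P') = 21.8446


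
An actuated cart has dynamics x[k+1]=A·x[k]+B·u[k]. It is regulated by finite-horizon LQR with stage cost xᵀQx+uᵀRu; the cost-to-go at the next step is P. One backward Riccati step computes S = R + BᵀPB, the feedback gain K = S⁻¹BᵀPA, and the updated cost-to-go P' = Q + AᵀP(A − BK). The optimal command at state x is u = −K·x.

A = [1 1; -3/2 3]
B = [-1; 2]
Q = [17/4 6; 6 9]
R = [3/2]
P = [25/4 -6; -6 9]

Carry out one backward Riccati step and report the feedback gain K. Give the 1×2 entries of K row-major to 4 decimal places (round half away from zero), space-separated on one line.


BᵀP = [-18.2500 24.0000]
S = R + BᵀPB = [3/2] + [66.2500] = [67.7500]
BᵀPA = [-54.2500 53.7500]
K = S⁻¹·BᵀPA = [-0.8007 0.7934]
A−BK = [0.1993 1.7934; 0.1015 1.4133]
AᵀP(A−BK) = [1.0600 -0.2103; -0.2103 8.6070]
P' = Q + AᵀP(A−BK) = [5.3100 5.7897; 5.7897 17.6070]
tr(P') = 22.9170

-0.8007 0.7934


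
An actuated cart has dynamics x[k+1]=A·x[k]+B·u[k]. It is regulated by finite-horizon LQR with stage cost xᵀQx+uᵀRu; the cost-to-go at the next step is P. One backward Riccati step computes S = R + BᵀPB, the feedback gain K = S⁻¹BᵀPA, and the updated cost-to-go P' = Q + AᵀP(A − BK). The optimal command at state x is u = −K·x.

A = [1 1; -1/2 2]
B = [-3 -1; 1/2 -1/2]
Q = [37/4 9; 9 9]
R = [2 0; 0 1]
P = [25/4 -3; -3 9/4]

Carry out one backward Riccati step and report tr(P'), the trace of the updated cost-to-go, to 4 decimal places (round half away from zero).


BᵀP = [-20.2500 10.1250; -4.7500 1.8750]
S = R + BᵀPB = [2 0; 0 1] + [65.8125 15.1875; 15.1875 3.8125] = [67.8125 15.1875; 15.1875 4.8125]
BᵀPA = [-25.3125 0.0000; -5.6875 -1.0000]
K = S⁻¹·BᵀPA = [-0.3703 0.1587; -0.0131 -0.7087]
A−BK = [-0.1241 0.7675; -0.3214 1.5663]
AᵀP(A−BK) = [0.3638 -0.5131; -0.5131 2.5413]
P' = Q + AᵀP(A−BK) = [9.6138 8.4869; 8.4869 11.5413]
tr(P') = 21.1551

21.1551


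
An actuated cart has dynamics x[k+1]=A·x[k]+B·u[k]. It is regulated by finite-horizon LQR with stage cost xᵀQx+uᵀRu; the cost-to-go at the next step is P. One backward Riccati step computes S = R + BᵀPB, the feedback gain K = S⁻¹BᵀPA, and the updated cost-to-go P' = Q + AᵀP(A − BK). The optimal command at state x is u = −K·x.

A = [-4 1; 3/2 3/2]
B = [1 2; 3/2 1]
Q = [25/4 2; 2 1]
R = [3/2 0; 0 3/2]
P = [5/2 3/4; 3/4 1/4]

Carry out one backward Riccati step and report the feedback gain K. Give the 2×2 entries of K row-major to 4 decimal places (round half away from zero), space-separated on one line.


BᵀP = [3.6250 1.1250; 5.7500 1.7500]
S = R + BᵀPB = [3/2 0; 0 3/2] + [5.3125 8.3750; 8.3750 13.2500] = [6.8125 8.3750; 8.3750 14.7500]
BᵀPA = [-12.8125 5.3125; -20.3750 8.3750]
K = S⁻¹·BᵀPA = [-0.6045 0.2709; -1.0381 0.4140]
A−BK = [-1.3193 -0.0989; 3.4449 0.6797]
AᵀP(A−BK) = [2.6656 -0.9068; -0.9068 0.4063]
P' = Q + AᵀP(A−BK) = [8.9156 1.0932; 1.0932 1.4063]
tr(P') = 10.3218

-0.6045 0.2709 -1.0381 0.4140


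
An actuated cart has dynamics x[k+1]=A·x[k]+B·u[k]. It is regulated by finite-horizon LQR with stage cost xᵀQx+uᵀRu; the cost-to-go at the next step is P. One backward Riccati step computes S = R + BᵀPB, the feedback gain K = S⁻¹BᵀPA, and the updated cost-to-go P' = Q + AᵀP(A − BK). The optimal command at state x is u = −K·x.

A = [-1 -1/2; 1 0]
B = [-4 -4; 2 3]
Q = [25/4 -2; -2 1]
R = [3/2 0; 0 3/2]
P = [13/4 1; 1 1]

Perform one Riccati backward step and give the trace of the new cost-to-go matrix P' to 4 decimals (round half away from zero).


BᵀP = [-11.0000 -2.0000; -10.0000 -1.0000]
S = R + BᵀPB = [3/2 0; 0 3/2] + [40.0000 38.0000; 38.0000 37.0000] = [41.5000 38.0000; 38.0000 38.5000]
BᵀPA = [9.0000 5.5000; 9.0000 5.0000]
K = S⁻¹·BᵀPA = [0.0293 0.1415; 0.2049 -0.0098]
A−BK = [-0.0634 0.0268; 0.3268 -0.2537]
AᵀP(A−BK) = [0.1427 -0.0604; -0.0604 0.0832]
P' = Q + AᵀP(A−BK) = [6.3927 -2.0604; -2.0604 1.0832]
tr(P') = 7.4759

7.4759


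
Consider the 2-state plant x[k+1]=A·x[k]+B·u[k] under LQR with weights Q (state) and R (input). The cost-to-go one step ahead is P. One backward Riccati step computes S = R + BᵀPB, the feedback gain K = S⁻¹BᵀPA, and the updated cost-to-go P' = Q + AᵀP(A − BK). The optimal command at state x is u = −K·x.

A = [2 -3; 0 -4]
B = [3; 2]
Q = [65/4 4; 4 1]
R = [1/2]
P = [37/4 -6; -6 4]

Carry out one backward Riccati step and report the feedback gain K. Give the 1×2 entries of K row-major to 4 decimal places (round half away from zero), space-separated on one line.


1.1351 -0.2613

BᵀP = [15.7500 -10.0000]
S = R + BᵀPB = [1/2] + [27.2500] = [27.7500]
BᵀPA = [31.5000 -7.2500]
K = S⁻¹·BᵀPA = [1.1351 -0.2613]
A−BK = [-1.4054 -2.2162; -2.2703 -3.4775]
AᵀP(A−BK) = [1.2432 0.7297; 0.7297 1.3559]
P' = Q + AᵀP(A−BK) = [17.4932 4.7297; 4.7297 2.3559]
tr(P') = 19.8491


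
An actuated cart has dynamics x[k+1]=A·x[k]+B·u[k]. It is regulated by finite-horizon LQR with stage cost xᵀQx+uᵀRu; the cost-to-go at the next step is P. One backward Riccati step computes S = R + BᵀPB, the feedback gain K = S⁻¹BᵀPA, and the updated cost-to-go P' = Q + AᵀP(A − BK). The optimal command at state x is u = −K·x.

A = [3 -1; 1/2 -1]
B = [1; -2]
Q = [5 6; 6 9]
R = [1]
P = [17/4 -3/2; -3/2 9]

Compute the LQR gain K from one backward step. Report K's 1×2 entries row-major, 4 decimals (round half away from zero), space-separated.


0.2540 0.2593

BᵀP = [7.2500 -19.5000]
S = R + BᵀPB = [1] + [46.2500] = [47.2500]
BᵀPA = [12.0000 12.2500]
K = S⁻¹·BᵀPA = [0.2540 0.2593]
A−BK = [2.7460 -1.2593; 1.0079 -0.4815]
AᵀP(A−BK) = [32.9524 -15.1111; -15.1111 7.0741]
P' = Q + AᵀP(A−BK) = [37.9524 -9.1111; -9.1111 16.0741]
tr(P') = 54.0265


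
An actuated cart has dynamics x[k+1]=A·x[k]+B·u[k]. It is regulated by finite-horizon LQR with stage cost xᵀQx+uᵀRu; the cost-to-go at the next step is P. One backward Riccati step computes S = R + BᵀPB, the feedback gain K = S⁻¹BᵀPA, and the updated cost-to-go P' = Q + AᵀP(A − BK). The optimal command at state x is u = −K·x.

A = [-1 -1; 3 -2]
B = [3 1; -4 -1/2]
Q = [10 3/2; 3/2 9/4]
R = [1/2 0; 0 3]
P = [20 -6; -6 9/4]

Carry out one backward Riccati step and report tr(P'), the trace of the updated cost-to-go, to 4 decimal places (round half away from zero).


BᵀP = [84.0000 -27.0000; 23.0000 -7.1250]
S = R + BᵀPB = [1/2 0; 0 3] + [360.0000 97.5000; 97.5000 26.5625] = [360.5000 97.5000; 97.5000 29.5625]
BᵀPA = [-165.0000 -30.0000; -44.3750 -8.7500]
K = S⁻¹·BᵀPA = [-0.4789 -0.0293; 0.0785 -0.1993]
A−BK = [0.3583 -0.7128; 1.1236 -2.2169]
AᵀP(A−BK) = [0.7102 -1.1810; -1.1810 2.3767]
P' = Q + AᵀP(A−BK) = [10.7102 0.3190; 0.3190 4.6267]
tr(P') = 15.3369

15.3369


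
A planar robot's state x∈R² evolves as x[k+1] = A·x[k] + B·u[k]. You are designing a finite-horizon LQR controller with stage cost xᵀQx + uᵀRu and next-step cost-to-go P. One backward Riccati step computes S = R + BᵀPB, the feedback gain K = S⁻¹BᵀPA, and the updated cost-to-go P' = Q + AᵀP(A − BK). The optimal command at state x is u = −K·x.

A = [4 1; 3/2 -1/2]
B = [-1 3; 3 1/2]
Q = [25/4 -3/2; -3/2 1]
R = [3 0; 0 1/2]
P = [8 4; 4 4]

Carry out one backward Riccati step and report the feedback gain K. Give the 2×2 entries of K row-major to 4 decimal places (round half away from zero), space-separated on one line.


BᵀP = [4.0000 8.0000; 26.0000 14.0000]
S = R + BᵀPB = [3 0; 0 1/2] + [20.0000 16.0000; 16.0000 85.0000] = [23.0000 16.0000; 16.0000 85.5000]
BᵀPA = [28.0000 0.0000; 125.0000 19.0000]
K = S⁻¹·BᵀPA = [0.2303 -0.1777; 1.4189 0.2555]
A−BK = [-0.0263 0.0558; 0.0995 -0.0946]
AᵀP(A−BK) = [1.1900 0.0412; 0.0412 0.1459]
P' = Q + AᵀP(A−BK) = [7.4400 -1.4588; -1.4588 1.1459]
tr(P') = 8.5859

0.2303 -0.1777 1.4189 0.2555


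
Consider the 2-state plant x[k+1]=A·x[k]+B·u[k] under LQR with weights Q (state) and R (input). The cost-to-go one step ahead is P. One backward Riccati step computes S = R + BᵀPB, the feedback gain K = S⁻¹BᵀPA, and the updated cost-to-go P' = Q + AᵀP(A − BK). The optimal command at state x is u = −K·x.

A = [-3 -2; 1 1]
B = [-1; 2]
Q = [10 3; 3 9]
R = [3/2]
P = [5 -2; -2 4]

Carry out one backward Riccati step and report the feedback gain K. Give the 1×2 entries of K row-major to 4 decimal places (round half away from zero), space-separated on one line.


1.2131 0.9180

BᵀP = [-9.0000 10.0000]
S = R + BᵀPB = [3/2] + [29.0000] = [30.5000]
BᵀPA = [37.0000 28.0000]
K = S⁻¹·BᵀPA = [1.2131 0.9180]
A−BK = [-1.7869 -1.0820; -1.4262 -0.8361]
AᵀP(A−BK) = [16.1148 10.0328; 10.0328 6.2951]
P' = Q + AᵀP(A−BK) = [26.1148 13.0328; 13.0328 15.2951]
tr(P') = 41.4098


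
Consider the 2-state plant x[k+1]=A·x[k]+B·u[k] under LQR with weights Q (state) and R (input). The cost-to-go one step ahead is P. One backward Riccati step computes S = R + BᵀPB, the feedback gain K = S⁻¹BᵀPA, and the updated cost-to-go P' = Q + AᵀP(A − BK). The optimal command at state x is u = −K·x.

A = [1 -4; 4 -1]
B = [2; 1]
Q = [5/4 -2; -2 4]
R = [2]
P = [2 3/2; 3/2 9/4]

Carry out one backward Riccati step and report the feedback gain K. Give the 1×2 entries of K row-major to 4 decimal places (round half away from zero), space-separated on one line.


BᵀP = [5.5000 5.2500]
S = R + BᵀPB = [2] + [16.2500] = [18.2500]
BᵀPA = [26.5000 -27.2500]
K = S⁻¹·BᵀPA = [1.4521 -1.4932]
A−BK = [-1.9041 -1.0137; 2.5479 0.4932]
AᵀP(A−BK) = [11.5205 -2.9315; -2.9315 5.5616]
P' = Q + AᵀP(A−BK) = [12.7705 -4.9315; -4.9315 9.5616]
tr(P') = 22.3322

1.4521 -1.4932
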